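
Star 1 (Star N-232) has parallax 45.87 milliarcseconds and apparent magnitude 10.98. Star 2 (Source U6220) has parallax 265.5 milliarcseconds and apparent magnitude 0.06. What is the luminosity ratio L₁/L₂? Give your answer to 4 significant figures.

L₁/L₂ = 0.001436

d₁ = 1/p₁ = 1/0.04587″ = 21.801 pc; d₂ = 1/p₂ = 1/0.2655″ = 3.7665 pc.
M₁ = m₁ − 5 log₁₀ d₁ + 5 = 10.98 − 6.6924 + 5 = 9.2876.
M₂ = 0.06 − 2.8797 + 5 = 2.1803.
L₁/L₂ = 10^(0.4(M₂ − M₁)) = 10^(0.4 × (-7.1073)) = 10^(-2.84292) = 0.0014358.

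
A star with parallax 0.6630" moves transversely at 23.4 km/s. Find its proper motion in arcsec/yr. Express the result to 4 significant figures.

d = 1/p = 1/0.6630″ = 1.5083 pc.
μ = v_t / (4.74 d) = 23.4 / (4.74 × 1.5083) = 23.4 / 7.1493 = 3.273 ″/yr.

3.273 arcsec/yr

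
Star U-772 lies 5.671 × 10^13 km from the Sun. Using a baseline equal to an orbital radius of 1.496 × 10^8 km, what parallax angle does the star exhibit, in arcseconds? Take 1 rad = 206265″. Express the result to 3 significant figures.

0.544 arcsec

θ ≈ B/d = (1.496 × 10^8) / (5.671 × 10^13) = 2.6380 × 10^-6 rad.
In arcseconds: 2.6380 × 10^-6 × 206265 = 0.54413″.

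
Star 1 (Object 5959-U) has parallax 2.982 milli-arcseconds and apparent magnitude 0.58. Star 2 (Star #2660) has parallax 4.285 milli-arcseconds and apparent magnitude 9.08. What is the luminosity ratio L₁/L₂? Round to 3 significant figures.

L₁/L₂ = 5190

d₁ = 1/p₁ = 1/0.002982″ = 335.35 pc; d₂ = 1/p₂ = 1/0.004285″ = 233.37 pc.
M₁ = m₁ − 5 log₁₀ d₁ + 5 = 0.58 − 12.6275 + 5 = -7.0475.
M₂ = 9.08 − 11.8402 + 5 = 2.2398.
L₁/L₂ = 10^(0.4(M₂ − M₁)) = 10^(0.4 × 9.2873) = 10^3.71492 = 5187.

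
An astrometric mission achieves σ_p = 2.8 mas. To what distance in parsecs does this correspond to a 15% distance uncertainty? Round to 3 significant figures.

53.6 pc

σ_d/d = σ_p/p, so the condition is σ_p/p ≤ 0.15, i.e. p ≥ σ_p/0.15.
p_min = 2.8/0.15 = 18.667 mas = 0.018667 arcsec.
d_max = 1/p_min = 1/0.018667 = 53.57 pc.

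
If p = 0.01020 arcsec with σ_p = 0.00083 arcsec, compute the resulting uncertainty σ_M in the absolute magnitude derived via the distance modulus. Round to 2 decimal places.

M = m − 5 log₁₀ d + 5 = m + 5 log₁₀ p + 5, so ∂M/∂p = 5/(p ln 10).
σ_M = (5/ln 10) · (σ_p/p) = 2.1715 × 0.00083/0.01020 = 2.1715 × 0.081373 = 0.1767.

σ_M = 0.18 mag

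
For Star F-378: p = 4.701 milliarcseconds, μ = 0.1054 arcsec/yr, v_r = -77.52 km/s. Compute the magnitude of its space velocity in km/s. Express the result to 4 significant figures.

131.5 km/s

d = 1/p = 1/0.004701″ = 212.72 pc.
v_t = 4.740 μ d = 4.740 × 0.1054 × 212.72 = 106.27 km/s.
v = √(v_r² + v_t²) = √((-77.52)² + 106.27²) = √17302.7 = 131.54 km/s.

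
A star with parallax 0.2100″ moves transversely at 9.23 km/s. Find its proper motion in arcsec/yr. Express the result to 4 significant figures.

d = 1/p = 1/0.2100″ = 4.7619 pc.
μ = v_t / (4.74 d) = 9.23 / (4.74 × 4.7619) = 9.23 / 22.571 = 0.40893 ″/yr.

0.4089 arcsec/yr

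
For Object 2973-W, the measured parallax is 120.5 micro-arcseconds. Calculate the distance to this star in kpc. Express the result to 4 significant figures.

p = 120.5 micro-arcseconds = 0.0001205 arcsec.
d = 1/p = 1/0.0001205 = 8298.8 pc.
= 8.2988 kpc.

8.299 kpc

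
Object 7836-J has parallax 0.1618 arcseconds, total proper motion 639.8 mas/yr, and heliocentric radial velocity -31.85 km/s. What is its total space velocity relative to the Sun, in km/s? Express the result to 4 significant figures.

d = 1/p = 1/0.1618″ = 6.1805 pc.
μ = 639.8 mas/yr = 0.6398 ″/yr.
v_t = 4.740 μ d = 4.740 × 0.6398 × 6.1805 = 18.743 km/s.
v = √(v_r² + v_t²) = √((-31.85)² + 18.743²) = √1365.72 = 36.956 km/s.

36.96 km/s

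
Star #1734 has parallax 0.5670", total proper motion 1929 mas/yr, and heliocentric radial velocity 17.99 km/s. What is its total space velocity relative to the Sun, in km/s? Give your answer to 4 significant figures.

d = 1/p = 1/0.5670″ = 1.7637 pc.
μ = 1929 mas/yr = 1.929 ″/yr.
v_t = 4.740 μ d = 4.740 × 1.929 × 1.7637 = 16.126 km/s.
v = √(v_r² + v_t²) = √(17.99² + 16.126²) = √583.688 = 24.16 km/s.

24.16 km/s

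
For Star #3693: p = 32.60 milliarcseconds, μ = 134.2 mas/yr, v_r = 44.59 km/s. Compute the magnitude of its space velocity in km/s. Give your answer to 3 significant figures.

d = 1/p = 1/0.03260″ = 30.675 pc.
μ = 134.2 mas/yr = 0.1342 ″/yr.
v_t = 4.740 μ d = 4.740 × 0.1342 × 30.675 = 19.513 km/s.
v = √(v_r² + v_t²) = √(44.59² + 19.513²) = √2369.03 = 48.673 km/s.

48.7 km/s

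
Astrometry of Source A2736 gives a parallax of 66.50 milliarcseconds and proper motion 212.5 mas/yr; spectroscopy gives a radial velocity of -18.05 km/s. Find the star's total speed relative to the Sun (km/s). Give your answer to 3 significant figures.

23.6 km/s

d = 1/p = 1/0.06650″ = 15.038 pc.
μ = 212.5 mas/yr = 0.2125 ″/yr.
v_t = 4.740 μ d = 4.740 × 0.2125 × 15.038 = 15.147 km/s.
v = √(v_r² + v_t²) = √((-18.05)² + 15.147²) = √555.234 = 23.563 km/s.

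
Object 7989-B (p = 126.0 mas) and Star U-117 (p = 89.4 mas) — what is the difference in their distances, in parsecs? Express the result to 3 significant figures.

d_A = 1/0.1260″ = 7.9365 pc; d_B = 1/0.08940″ = 11.186 pc.
|d_B − d_A| = |11.186 − 7.9365| = 3.2495 pc.

3.25 pc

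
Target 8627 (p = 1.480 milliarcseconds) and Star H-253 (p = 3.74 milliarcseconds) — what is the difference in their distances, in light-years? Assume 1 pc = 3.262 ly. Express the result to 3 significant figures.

1330 ly

d_A = 1/0.001480″ = 675.68 pc; d_B = 1/0.003740″ = 267.38 pc.
|d_B − d_A| = |267.38 − 675.68| = 408.3 pc = 408.3 × 3.262 ly = 1331.9 ly.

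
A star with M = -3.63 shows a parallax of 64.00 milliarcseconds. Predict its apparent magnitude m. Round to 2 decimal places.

d = 1/p = 1/0.06400″ = 15.625 pc.
m − M = 5 log₁₀ d − 5 = 5 log₁₀(15.625) − 5 = 5.9691 − 5 = 0.9691.
m = M + (m − M) = -3.63 + 0.9691 = -2.66.

m = -2.66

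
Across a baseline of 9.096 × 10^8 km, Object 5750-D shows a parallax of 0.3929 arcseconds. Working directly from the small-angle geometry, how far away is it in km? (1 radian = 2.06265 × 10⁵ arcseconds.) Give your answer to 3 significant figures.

4.78 × 10^14 km

θ = 0.3929″ = 0.3929/206265 = 1.9048 × 10^-6 rad.
d = B/θ = (9.096 × 10^8) / (1.9048 × 10^-6) = 4.7753 × 10^14 km.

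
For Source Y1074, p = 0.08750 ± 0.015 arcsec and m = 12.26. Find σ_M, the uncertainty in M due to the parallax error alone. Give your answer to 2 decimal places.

M = m − 5 log₁₀ d + 5 = m + 5 log₁₀ p + 5, so ∂M/∂p = 5/(p ln 10).
σ_M = (5/ln 10) · (σ_p/p) = 2.1715 × 0.015/0.08750 = 2.1715 × 0.17143 = 0.37226.

σ_M = 0.37 mag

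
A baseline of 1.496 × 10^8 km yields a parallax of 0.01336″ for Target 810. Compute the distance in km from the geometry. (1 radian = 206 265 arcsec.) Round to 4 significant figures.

θ = 0.01336″ = 0.01336/206265 = 6.4771 × 10^-8 rad.
d = B/θ = (1.496 × 10^8) / (6.4771 × 10^-8) = 2.3097 × 10^15 km.

2.310 × 10^15 km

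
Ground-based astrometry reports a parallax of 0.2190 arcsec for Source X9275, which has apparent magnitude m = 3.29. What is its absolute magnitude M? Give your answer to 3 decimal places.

d = 1/p = 1/0.2190″ = 4.5662 pc.
m − M = 5 log₁₀(4.5662) − 5 = 3.2978 − 5 = -1.7022.
M = m − (m − M) = 3.29 − (-1.7022) = 4.992.

M = 4.992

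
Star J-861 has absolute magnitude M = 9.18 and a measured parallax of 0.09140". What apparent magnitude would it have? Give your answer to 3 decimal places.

d = 1/p = 1/0.09140″ = 10.941 pc.
m − M = 5 log₁₀ d − 5 = 5 log₁₀(10.941) − 5 = 5.1953 − 5 = 0.1953.
m = M + (m − M) = 9.18 + 0.1953 = 9.375.

m = 9.375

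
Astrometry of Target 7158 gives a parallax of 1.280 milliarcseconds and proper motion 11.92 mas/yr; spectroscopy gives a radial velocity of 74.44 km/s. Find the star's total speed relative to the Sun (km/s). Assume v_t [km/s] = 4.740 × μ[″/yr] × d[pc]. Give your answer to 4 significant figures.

86.54 km/s

d = 1/p = 1/0.001280″ = 781.25 pc.
μ = 11.92 mas/yr = 0.01192 ″/yr.
v_t = 4.740 μ d = 4.740 × 0.01192 × 781.25 = 44.141 km/s.
v = √(v_r² + v_t²) = √(74.44² + 44.141²) = √7489.74 = 86.543 km/s.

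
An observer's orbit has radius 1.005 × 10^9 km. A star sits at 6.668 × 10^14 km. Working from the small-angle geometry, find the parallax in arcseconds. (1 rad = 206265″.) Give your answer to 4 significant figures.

θ ≈ B/d = (1.005 × 10^9) / (6.668 × 10^14) = 1.5072 × 10^-6 rad.
In arcseconds: 1.5072 × 10^-6 × 206265 = 0.31088″.

0.3109 arcsec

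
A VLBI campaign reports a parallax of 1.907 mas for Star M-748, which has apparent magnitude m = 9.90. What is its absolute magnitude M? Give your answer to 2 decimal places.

d = 1/p = 1/0.001907″ = 524.38 pc.
m − M = 5 log₁₀(524.38) − 5 = 13.5982 − 5 = 8.5982.
M = m − (m − M) = 9.90 − 8.5982 = 1.30.

M = 1.30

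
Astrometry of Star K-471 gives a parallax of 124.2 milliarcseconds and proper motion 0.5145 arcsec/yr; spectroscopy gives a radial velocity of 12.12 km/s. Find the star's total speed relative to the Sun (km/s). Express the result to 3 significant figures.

d = 1/p = 1/0.1242″ = 8.0515 pc.
v_t = 4.740 μ d = 4.740 × 0.5145 × 8.0515 = 19.635 km/s.
v = √(v_r² + v_t²) = √(12.12² + 19.635²) = √532.428 = 23.074 km/s.

23.1 km/s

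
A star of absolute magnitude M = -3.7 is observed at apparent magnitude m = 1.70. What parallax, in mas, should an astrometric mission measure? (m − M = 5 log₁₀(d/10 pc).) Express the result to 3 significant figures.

m − M = 1.70 − (-3.7) = 5.40.
d = 10^((m−M)/5 + 1) = 10^2.080 = 120.23 pc.
p = 1/d = 1/120.23 = 0.0083174 arcsec = 8.3174 mas.

8.32 mas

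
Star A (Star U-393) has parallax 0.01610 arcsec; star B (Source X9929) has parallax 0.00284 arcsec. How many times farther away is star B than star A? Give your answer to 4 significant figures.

Since d = 1/p, d_B/d_A = p_A/p_B.
= 0.01610 / 0.00284 = 5.669.

5.669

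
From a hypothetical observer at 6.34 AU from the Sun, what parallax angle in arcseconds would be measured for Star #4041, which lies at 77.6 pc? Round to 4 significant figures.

p (arcsec) = B (AU) / d (pc).
p = 6.34 / 77.6 = 0.081701 arcsec.

0.08170 arcsec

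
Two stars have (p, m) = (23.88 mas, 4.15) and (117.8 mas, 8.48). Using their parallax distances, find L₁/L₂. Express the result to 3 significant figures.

d₁ = 1/p₁ = 1/0.02388″ = 41.876 pc; d₂ = 1/p₂ = 1/0.1178″ = 8.489 pc.
M₁ = m₁ − 5 log₁₀ d₁ + 5 = 4.15 − 8.1098 + 5 = 1.0402.
M₂ = 8.48 − 4.6443 + 5 = 8.8357.
L₁/L₂ = 10^(0.4(M₂ − M₁)) = 10^(0.4 × 7.7955) = 10^3.11820 = 1312.8.

L₁/L₂ = 1310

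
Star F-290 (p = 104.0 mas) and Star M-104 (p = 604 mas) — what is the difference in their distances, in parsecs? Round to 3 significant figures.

7.96 pc

d_A = 1/0.1040″ = 9.6154 pc; d_B = 1/0.6040″ = 1.6556 pc.
|d_B − d_A| = |1.6556 − 9.6154| = 7.9598 pc.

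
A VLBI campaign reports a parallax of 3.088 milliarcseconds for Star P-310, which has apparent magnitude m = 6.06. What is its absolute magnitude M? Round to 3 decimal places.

M = -1.492

d = 1/p = 1/0.003088″ = 323.83 pc.
m − M = 5 log₁₀(323.83) − 5 = 12.5516 − 5 = 7.5516.
M = m − (m − M) = 6.06 − 7.5516 = -1.492.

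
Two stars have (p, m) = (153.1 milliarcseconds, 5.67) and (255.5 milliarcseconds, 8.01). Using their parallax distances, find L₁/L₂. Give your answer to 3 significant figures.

d₁ = 1/p₁ = 1/0.1531″ = 6.5317 pc; d₂ = 1/p₂ = 1/0.2555″ = 3.9139 pc.
M₁ = m₁ − 5 log₁₀ d₁ + 5 = 5.67 − 4.0751 + 5 = 6.5949.
M₂ = 8.01 − 2.9630 + 5 = 10.0470.
L₁/L₂ = 10^(0.4(M₂ − M₁)) = 10^(0.4 × 3.4521) = 10^1.38084 = 24.035.

L₁/L₂ = 24.0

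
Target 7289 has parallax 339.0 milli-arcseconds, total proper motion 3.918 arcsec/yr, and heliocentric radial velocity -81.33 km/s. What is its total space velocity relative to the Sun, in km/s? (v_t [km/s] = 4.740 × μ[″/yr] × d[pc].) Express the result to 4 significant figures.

d = 1/p = 1/0.3390″ = 2.9499 pc.
v_t = 4.740 μ d = 4.740 × 3.918 × 2.9499 = 54.784 km/s.
v = √(v_r² + v_t²) = √((-81.33)² + 54.784²) = √9615.86 = 98.06 km/s.

98.06 km/s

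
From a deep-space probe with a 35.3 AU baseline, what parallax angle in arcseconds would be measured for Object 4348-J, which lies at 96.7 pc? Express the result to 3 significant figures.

p (arcsec) = B (AU) / d (pc).
p = 35.3 / 96.7 = 0.36505 arcsec.

0.365 arcsec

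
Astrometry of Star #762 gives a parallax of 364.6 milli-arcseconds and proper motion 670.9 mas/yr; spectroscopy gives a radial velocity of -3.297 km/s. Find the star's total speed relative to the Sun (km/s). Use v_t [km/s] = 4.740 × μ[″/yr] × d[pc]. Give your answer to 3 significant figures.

d = 1/p = 1/0.3646″ = 2.7427 pc.
μ = 670.9 mas/yr = 0.6709 ″/yr.
v_t = 4.740 μ d = 4.740 × 0.6709 × 2.7427 = 8.722 km/s.
v = √(v_r² + v_t²) = √((-3.297)² + 8.722²) = √86.9435 = 9.3243 km/s.

9.32 km/s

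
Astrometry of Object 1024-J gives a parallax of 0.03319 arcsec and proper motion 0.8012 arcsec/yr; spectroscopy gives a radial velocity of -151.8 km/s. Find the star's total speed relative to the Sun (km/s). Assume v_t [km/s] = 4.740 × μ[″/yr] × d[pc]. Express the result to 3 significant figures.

d = 1/p = 1/0.03319″ = 30.13 pc.
v_t = 4.740 μ d = 4.740 × 0.8012 × 30.13 = 114.42 km/s.
v = √(v_r² + v_t²) = √((-151.8)² + 114.42²) = √36135.2 = 190.09 km/s.

190 km/s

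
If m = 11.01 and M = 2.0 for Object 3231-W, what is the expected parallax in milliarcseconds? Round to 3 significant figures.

m − M = 11.01 − 2.0 = 9.01.
d = 10^((m−M)/5 + 1) = 10^2.802 = 633.87 pc.
p = 1/d = 1/633.87 = 0.0015776 arcsec = 1.5776 mas.

1.58 mas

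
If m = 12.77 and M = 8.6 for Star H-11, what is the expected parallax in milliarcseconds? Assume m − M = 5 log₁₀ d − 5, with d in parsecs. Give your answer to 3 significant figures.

m − M = 12.77 − 8.6 = 4.17.
d = 10^((m−M)/5 + 1) = 10^1.834 = 68.234 pc.
p = 1/d = 1/68.234 = 0.014655 arcsec = 14.655 mas.

14.7 mas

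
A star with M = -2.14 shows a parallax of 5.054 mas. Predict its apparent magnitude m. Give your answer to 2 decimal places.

d = 1/p = 1/0.005054″ = 197.86 pc.
m − M = 5 log₁₀ d − 5 = 5 log₁₀(197.86) − 5 = 11.4818 − 5 = 6.4818.
m = M + (m − M) = -2.14 + 6.4818 = 4.34.

m = 4.34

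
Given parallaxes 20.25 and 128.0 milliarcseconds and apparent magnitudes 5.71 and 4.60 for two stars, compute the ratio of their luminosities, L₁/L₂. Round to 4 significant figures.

L₁/L₂ = 14.37

d₁ = 1/p₁ = 1/0.02025″ = 49.383 pc; d₂ = 1/p₂ = 1/0.1280″ = 7.8125 pc.
M₁ = m₁ − 5 log₁₀ d₁ + 5 = 5.71 − 8.4679 + 5 = 2.2421.
M₂ = 4.60 − 4.4640 + 5 = 5.1360.
L₁/L₂ = 10^(0.4(M₂ − M₁)) = 10^(0.4 × 2.8939) = 10^1.15756 = 14.373.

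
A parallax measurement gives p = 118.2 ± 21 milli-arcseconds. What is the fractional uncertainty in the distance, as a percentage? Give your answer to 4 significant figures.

For d = 1/p, |σ_d/d| = |σ_p/p|.
σ_p/p = 21 / 118.2 = 0.17766 = 17.766%.

17.77%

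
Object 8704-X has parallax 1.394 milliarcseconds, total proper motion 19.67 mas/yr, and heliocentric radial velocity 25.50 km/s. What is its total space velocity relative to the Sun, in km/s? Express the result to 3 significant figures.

d = 1/p = 1/0.001394″ = 717.36 pc.
μ = 19.67 mas/yr = 0.01967 ″/yr.
v_t = 4.740 μ d = 4.740 × 0.01967 × 717.36 = 66.884 km/s.
v = √(v_r² + v_t²) = √(25.50² + 66.884²) = √5123.72 = 71.58 km/s.

71.6 km/s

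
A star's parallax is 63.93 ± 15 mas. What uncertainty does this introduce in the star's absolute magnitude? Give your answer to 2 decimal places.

σ_M = 0.51 mag

M = m − 5 log₁₀ d + 5 = m + 5 log₁₀ p + 5, so ∂M/∂p = 5/(p ln 10).
σ_M = (5/ln 10) · (σ_p/p) = 2.1715 × 15/63.93 = 2.1715 × 0.23463 = 0.5095.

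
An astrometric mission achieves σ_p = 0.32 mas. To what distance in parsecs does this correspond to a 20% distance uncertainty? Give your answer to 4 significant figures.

625.0 pc

σ_d/d = σ_p/p, so the condition is σ_p/p ≤ 0.20, i.e. p ≥ σ_p/0.20.
p_min = 0.32/0.20 = 1.6 mas = 0.0016 arcsec.
d_max = 1/p_min = 1/0.0016 = 625 pc.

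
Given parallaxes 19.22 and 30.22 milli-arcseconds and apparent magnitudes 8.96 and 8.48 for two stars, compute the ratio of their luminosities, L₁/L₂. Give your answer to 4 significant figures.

d₁ = 1/p₁ = 1/0.01922″ = 52.029 pc; d₂ = 1/p₂ = 1/0.03022″ = 33.091 pc.
M₁ = m₁ − 5 log₁₀ d₁ + 5 = 8.96 − 8.5812 + 5 = 5.3788.
M₂ = 8.48 − 7.5985 + 5 = 5.8815.
L₁/L₂ = 10^(0.4(M₂ − M₁)) = 10^(0.4 × 0.5027) = 10^0.20108 = 1.5888.

L₁/L₂ = 1.589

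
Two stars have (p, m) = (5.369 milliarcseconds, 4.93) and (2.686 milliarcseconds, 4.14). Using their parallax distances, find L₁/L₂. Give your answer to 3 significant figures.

d₁ = 1/p₁ = 1/0.005369″ = 186.25 pc; d₂ = 1/p₂ = 1/0.002686″ = 372.3 pc.
M₁ = m₁ − 5 log₁₀ d₁ + 5 = 4.93 − 11.3505 + 5 = -1.4205.
M₂ = 4.14 − 12.8545 + 5 = -3.7145.
L₁/L₂ = 10^(0.4(M₂ − M₁)) = 10^(0.4 × (-2.2940)) = 10^(-0.91760) = 0.12089.

L₁/L₂ = 0.121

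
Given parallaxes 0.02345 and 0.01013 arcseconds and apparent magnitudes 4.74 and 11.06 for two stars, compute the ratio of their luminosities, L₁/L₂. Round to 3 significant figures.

L₁/L₂ = 62.9

d₁ = 1/p₁ = 1/0.02345″ = 42.644 pc; d₂ = 1/p₂ = 1/0.01013″ = 98.717 pc.
M₁ = m₁ − 5 log₁₀ d₁ + 5 = 4.74 − 8.1493 + 5 = 1.5907.
M₂ = 11.06 − 9.9720 + 5 = 6.0880.
L₁/L₂ = 10^(0.4(M₂ − M₁)) = 10^(0.4 × 4.4973) = 10^1.79892 = 62.939.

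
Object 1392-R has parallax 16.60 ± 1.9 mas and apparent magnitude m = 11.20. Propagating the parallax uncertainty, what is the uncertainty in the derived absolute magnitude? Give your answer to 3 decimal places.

σ_M = 0.249 mag

M = m − 5 log₁₀ d + 5 = m + 5 log₁₀ p + 5, so ∂M/∂p = 5/(p ln 10).
σ_M = (5/ln 10) · (σ_p/p) = 2.1715 × 1.9/16.60 = 2.1715 × 0.11446 = 0.24855.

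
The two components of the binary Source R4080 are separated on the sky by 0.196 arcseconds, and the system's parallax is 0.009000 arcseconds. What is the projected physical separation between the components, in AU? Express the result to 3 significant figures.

21.8 AU

d = 1/p = 1/0.009000″ = 111.11 pc.
At distance d (pc), an angle of θ arcsec spans θ·d AU: s = 0.196 × 111.11 = 21.778 AU.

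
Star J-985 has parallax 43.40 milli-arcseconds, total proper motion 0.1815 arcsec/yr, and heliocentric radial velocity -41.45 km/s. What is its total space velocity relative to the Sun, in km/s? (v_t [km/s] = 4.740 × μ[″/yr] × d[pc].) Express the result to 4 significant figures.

d = 1/p = 1/0.04340″ = 23.041 pc.
v_t = 4.740 μ d = 4.740 × 0.1815 × 23.041 = 19.822 km/s.
v = √(v_r² + v_t²) = √((-41.45)² + 19.822²) = √2111.01 = 45.946 km/s.

45.95 km/s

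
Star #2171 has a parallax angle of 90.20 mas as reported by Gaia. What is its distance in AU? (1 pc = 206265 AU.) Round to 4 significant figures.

p = 90.20 mas = 0.09020 arcsec.
d = 1/p = 1/0.09020 = 11.086 pc.
In AU: 11.086 × 206265 = 2.2867 × 10^6 AU.

2.287 × 10^6 AU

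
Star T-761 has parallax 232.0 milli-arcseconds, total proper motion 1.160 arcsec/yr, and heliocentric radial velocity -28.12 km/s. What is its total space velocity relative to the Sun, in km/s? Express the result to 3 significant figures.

36.8 km/s

d = 1/p = 1/0.2320″ = 4.3103 pc.
v_t = 4.740 μ d = 4.740 × 1.160 × 4.3103 = 23.7 km/s.
v = √(v_r² + v_t²) = √((-28.12)² + 23.7²) = √1352.42 = 36.775 km/s.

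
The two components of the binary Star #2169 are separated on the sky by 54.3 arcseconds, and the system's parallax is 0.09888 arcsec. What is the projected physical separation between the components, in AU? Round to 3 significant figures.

549 AU

d = 1/p = 1/0.09888″ = 10.113 pc.
At distance d (pc), an angle of θ arcsec spans θ·d AU: s = 54.3 × 10.113 = 549.14 AU.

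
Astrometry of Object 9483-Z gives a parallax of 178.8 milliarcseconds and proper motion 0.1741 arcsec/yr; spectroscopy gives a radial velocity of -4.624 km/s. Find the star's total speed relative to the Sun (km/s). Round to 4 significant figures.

6.533 km/s

d = 1/p = 1/0.1788″ = 5.5928 pc.
v_t = 4.740 μ d = 4.740 × 0.1741 × 5.5928 = 4.6154 km/s.
v = √(v_r² + v_t²) = √((-4.624)² + 4.6154²) = √42.6833 = 6.5332 km/s.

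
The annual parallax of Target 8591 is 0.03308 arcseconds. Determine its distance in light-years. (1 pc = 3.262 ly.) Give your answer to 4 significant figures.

98.61 light years

d = 1/p = 1/0.03308 = 30.23 pc.
In light-years: 30.23 × 3.262 = 98.61 ly.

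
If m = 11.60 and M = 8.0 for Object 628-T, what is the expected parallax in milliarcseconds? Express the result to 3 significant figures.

19.1 mas

m − M = 11.60 − 8.0 = 3.60.
d = 10^((m−M)/5 + 1) = 10^1.720 = 52.481 pc.
p = 1/d = 1/52.481 = 0.019055 arcsec = 19.055 mas.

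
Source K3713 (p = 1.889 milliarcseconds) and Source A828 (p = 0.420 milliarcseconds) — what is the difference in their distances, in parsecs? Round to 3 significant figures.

d_A = 1/0.001889″ = 529.38 pc; d_B = 1/0.0004200″ = 2381 pc.
|d_B − d_A| = |2381 − 529.38| = 1851.6 pc.

1850 pc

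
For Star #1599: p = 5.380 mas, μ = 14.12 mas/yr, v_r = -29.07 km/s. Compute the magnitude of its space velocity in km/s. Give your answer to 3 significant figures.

31.6 km/s

d = 1/p = 1/0.005380″ = 185.87 pc.
μ = 14.12 mas/yr = 0.01412 ″/yr.
v_t = 4.740 μ d = 4.740 × 0.01412 × 185.87 = 12.44 km/s.
v = √(v_r² + v_t²) = √((-29.07)² + 12.44²) = √999.819 = 31.62 km/s.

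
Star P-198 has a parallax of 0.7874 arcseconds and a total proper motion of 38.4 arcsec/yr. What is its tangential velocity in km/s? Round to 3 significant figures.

231 km/s

d = 1/p = 1/0.7874″ = 1.27 pc.
v_t = 4.74 × μ × d = 4.74 × 38.4 × 1.27 = 231.16 km/s.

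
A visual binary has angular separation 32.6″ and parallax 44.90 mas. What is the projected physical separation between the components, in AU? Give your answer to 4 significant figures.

726.1 AU

d = 1/p = 1/0.04490″ = 22.272 pc.
At distance d (pc), an angle of θ arcsec spans θ·d AU: s = 32.6 × 22.272 = 726.07 AU.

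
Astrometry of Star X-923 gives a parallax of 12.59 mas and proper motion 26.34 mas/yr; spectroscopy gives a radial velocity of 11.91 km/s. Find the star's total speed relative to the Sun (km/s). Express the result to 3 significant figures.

d = 1/p = 1/0.01259″ = 79.428 pc.
μ = 26.34 mas/yr = 0.02634 ″/yr.
v_t = 4.740 μ d = 4.740 × 0.02634 × 79.428 = 9.9167 km/s.
v = √(v_r² + v_t²) = √(11.91² + 9.9167²) = √240.189 = 15.498 km/s.

15.5 km/s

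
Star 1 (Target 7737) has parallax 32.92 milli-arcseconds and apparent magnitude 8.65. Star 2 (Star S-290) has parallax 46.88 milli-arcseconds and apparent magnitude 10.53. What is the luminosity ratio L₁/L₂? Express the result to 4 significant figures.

d₁ = 1/p₁ = 1/0.03292″ = 30.377 pc; d₂ = 1/p₂ = 1/0.04688″ = 21.331 pc.
M₁ = m₁ − 5 log₁₀ d₁ + 5 = 8.65 − 7.4127 + 5 = 6.2373.
M₂ = 10.53 − 6.6451 + 5 = 8.8849.
L₁/L₂ = 10^(0.4(M₂ − M₁)) = 10^(0.4 × 2.6476) = 10^1.05904 = 11.456.

L₁/L₂ = 11.46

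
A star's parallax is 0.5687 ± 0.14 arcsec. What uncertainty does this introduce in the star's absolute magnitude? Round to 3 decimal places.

σ_M = 0.535 mag

M = m − 5 log₁₀ d + 5 = m + 5 log₁₀ p + 5, so ∂M/∂p = 5/(p ln 10).
σ_M = (5/ln 10) · (σ_p/p) = 2.1715 × 0.14/0.5687 = 2.1715 × 0.24618 = 0.53458.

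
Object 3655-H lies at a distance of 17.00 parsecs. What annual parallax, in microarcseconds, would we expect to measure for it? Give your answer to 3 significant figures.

58800 μas

p = 1/d = 1/17 = 0.058824 arcsec.
= 0.058824 × 10⁶ = 58824 μas.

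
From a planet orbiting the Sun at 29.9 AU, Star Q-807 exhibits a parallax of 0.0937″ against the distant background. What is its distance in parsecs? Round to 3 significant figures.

With baseline B (in AU) and parallax p (in arcsec), d = B/p parsecs.
d = 29.9 / 0.0937 = 319.1 pc.

319 pc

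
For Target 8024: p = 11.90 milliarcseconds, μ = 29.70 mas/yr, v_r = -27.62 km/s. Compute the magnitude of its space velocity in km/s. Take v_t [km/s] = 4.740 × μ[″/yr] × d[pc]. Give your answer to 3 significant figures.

d = 1/p = 1/0.01190″ = 84.034 pc.
μ = 29.70 mas/yr = 0.02970 ″/yr.
v_t = 4.740 μ d = 4.740 × 0.02970 × 84.034 = 11.83 km/s.
v = √(v_r² + v_t²) = √((-27.62)² + 11.83²) = √902.813 = 30.047 km/s.

30.0 km/s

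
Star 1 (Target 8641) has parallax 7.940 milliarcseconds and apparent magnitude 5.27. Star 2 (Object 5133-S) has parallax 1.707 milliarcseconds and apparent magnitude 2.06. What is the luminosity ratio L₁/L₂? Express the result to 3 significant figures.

L₁/L₂ = 0.00240

d₁ = 1/p₁ = 1/0.007940″ = 125.94 pc; d₂ = 1/p₂ = 1/0.001707″ = 585.82 pc.
M₁ = m₁ − 5 log₁₀ d₁ + 5 = 5.27 − 10.5008 + 5 = -0.2308.
M₂ = 2.06 − 13.8388 + 5 = -6.7788.
L₁/L₂ = 10^(0.4(M₂ − M₁)) = 10^(0.4 × (-6.5480)) = 10^(-2.61920) = 0.0024033.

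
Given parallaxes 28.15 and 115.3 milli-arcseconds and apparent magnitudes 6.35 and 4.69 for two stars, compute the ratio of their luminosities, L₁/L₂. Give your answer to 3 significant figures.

d₁ = 1/p₁ = 1/0.02815″ = 35.524 pc; d₂ = 1/p₂ = 1/0.1153″ = 8.673 pc.
M₁ = m₁ − 5 log₁₀ d₁ + 5 = 6.35 − 7.7526 + 5 = 3.5974.
M₂ = 4.69 − 4.6908 + 5 = 4.9992.
L₁/L₂ = 10^(0.4(M₂ − M₁)) = 10^(0.4 × 1.4018) = 10^0.56072 = 3.6368.

L₁/L₂ = 3.64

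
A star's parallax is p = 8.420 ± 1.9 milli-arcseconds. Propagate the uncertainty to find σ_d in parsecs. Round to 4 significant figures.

d = 1/p, so σ_d = σ_p / p².
σ_d = 0.00190 / (0.008420)² = 0.00190 / 0.000070896 = 26.8 pc.

26.80 pc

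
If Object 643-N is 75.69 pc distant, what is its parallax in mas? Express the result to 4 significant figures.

p = 1/d = 1/75.69 = 0.013212 arcsec.
= 0.013212 × 1000 = 13.212 mas.

13.21 mas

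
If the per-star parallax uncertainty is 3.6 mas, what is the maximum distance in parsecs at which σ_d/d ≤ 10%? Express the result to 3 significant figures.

27.8 pc

σ_d/d = σ_p/p, so the condition is σ_p/p ≤ 0.10, i.e. p ≥ σ_p/0.10.
p_min = 3.6/0.10 = 36 mas = 0.036 arcsec.
d_max = 1/p_min = 1/0.036 = 27.778 pc.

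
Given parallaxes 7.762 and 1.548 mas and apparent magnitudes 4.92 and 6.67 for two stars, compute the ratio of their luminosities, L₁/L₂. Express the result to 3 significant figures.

d₁ = 1/p₁ = 1/0.007762″ = 128.83 pc; d₂ = 1/p₂ = 1/0.001548″ = 645.99 pc.
M₁ = m₁ − 5 log₁₀ d₁ + 5 = 4.92 − 10.5501 + 5 = -0.6301.
M₂ = 6.67 − 14.0511 + 5 = -2.3811.
L₁/L₂ = 10^(0.4(M₂ − M₁)) = 10^(0.4 × (-1.7510)) = 10^(-0.70040) = 0.19934.

L₁/L₂ = 0.199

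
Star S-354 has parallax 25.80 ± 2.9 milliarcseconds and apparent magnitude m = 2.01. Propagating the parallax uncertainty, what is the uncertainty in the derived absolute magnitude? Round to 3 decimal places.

M = m − 5 log₁₀ d + 5 = m + 5 log₁₀ p + 5, so ∂M/∂p = 5/(p ln 10).
σ_M = (5/ln 10) · (σ_p/p) = 2.1715 × 2.9/25.80 = 2.1715 × 0.1124 = 0.24408.

σ_M = 0.244 mag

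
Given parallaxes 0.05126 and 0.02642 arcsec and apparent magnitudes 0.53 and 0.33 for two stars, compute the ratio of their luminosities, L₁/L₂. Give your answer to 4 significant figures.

d₁ = 1/p₁ = 1/0.05126″ = 19.508 pc; d₂ = 1/p₂ = 1/0.02642″ = 37.85 pc.
M₁ = m₁ − 5 log₁₀ d₁ + 5 = 0.53 − 6.4511 + 5 = -0.9211.
M₂ = 0.33 − 7.8903 + 5 = -2.5603.
L₁/L₂ = 10^(0.4(M₂ − M₁)) = 10^(0.4 × (-1.6392)) = 10^(-0.65568) = 0.22096.

L₁/L₂ = 0.2210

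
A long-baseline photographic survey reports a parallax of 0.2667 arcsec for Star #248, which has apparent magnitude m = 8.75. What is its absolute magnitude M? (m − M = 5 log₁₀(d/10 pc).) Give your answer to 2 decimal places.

d = 1/p = 1/0.2667″ = 3.7495 pc.
m − M = 5 log₁₀(3.7495) − 5 = 2.8699 − 5 = -2.1301.
M = m − (m − M) = 8.75 − (-2.1301) = 10.88.

M = 10.88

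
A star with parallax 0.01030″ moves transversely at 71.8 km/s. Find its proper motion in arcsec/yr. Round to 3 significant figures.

0.156 arcsec/yr

d = 1/p = 1/0.01030″ = 97.087 pc.
μ = v_t / (4.74 d) = 71.8 / (4.74 × 97.087) = 71.8 / 460.19 = 0.15602 ″/yr.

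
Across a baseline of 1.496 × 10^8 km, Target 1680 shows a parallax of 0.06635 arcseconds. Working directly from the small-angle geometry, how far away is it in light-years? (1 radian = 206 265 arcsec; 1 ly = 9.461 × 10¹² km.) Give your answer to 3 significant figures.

θ = 0.06635″ = 0.06635/206265 = 3.2167 × 10^-7 rad.
d = B/θ = (1.496 × 10^8) / (3.2167 × 10^-7) = 4.6507 × 10^14 km = (4.6507 × 10^14) / (9.461 × 10^12) ly = 49.157 ly.

49.2 ly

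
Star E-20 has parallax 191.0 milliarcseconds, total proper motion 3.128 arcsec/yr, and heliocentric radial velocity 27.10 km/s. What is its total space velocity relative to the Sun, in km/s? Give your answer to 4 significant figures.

82.22 km/s

d = 1/p = 1/0.1910″ = 5.2356 pc.
v_t = 4.740 μ d = 4.740 × 3.128 × 5.2356 = 77.627 km/s.
v = √(v_r² + v_t²) = √(27.10² + 77.627²) = √6760.36 = 82.221 km/s.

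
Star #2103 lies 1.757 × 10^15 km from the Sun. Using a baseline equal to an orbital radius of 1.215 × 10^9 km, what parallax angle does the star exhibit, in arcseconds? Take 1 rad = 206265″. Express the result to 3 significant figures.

θ ≈ B/d = (1.215 × 10^9) / (1.757 × 10^15) = 6.9152 × 10^-7 rad.
In arcseconds: 6.9152 × 10^-7 × 206265 = 0.14264″.

0.143 arcsec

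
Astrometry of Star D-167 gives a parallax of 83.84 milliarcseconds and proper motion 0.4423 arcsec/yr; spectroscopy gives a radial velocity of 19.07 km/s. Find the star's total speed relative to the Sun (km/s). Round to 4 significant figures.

d = 1/p = 1/0.08384″ = 11.927 pc.
v_t = 4.740 μ d = 4.740 × 0.4423 × 11.927 = 25.005 km/s.
v = √(v_r² + v_t²) = √(19.07² + 25.005²) = √988.915 = 31.447 km/s.

31.45 km/s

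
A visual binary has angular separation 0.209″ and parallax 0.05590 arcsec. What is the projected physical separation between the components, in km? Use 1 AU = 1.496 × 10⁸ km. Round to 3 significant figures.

d = 1/p = 1/0.05590″ = 17.889 pc.
At distance d (pc), an angle of θ arcsec spans θ·d AU: s = 0.209 × 17.889 = 3.7388 AU.
= 3.7388 × 1.496 × 10⁸ km = 5.5932 × 10^8 km.

5.59 × 10^8 km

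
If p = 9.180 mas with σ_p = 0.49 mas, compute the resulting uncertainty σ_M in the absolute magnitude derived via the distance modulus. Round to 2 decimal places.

M = m − 5 log₁₀ d + 5 = m + 5 log₁₀ p + 5, so ∂M/∂p = 5/(p ln 10).
σ_M = (5/ln 10) · (σ_p/p) = 2.1715 × 0.49/9.180 = 2.1715 × 0.053377 = 0.11591.

σ_M = 0.12 mag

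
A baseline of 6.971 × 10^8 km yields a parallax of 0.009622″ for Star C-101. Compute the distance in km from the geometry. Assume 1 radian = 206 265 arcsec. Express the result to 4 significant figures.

1.494 × 10^16 km

θ = 0.009622″ = 0.009622/206265 = 4.6649 × 10^-8 rad.
d = B/θ = (6.971 × 10^8) / (4.6649 × 10^-8) = 1.4944 × 10^16 km.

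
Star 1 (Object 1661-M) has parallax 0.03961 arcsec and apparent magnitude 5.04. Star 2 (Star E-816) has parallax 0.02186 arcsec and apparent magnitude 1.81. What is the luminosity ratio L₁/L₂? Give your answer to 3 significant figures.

L₁/L₂ = 0.0155

d₁ = 1/p₁ = 1/0.03961″ = 25.246 pc; d₂ = 1/p₂ = 1/0.02186″ = 45.746 pc.
M₁ = m₁ − 5 log₁₀ d₁ + 5 = 5.04 − 7.0110 + 5 = 3.0290.
M₂ = 1.81 − 8.3018 + 5 = -1.4918.
L₁/L₂ = 10^(0.4(M₂ − M₁)) = 10^(0.4 × (-4.5208)) = 10^(-1.80832) = 0.015548.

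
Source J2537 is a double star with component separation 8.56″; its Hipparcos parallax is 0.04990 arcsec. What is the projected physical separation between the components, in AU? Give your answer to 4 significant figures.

171.5 AU

d = 1/p = 1/0.04990″ = 20.04 pc.
At distance d (pc), an angle of θ arcsec spans θ·d AU: s = 8.56 × 20.04 = 171.54 AU.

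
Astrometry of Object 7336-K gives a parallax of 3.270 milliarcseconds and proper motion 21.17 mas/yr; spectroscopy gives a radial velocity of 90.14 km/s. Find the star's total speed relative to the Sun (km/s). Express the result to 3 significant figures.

95.2 km/s

d = 1/p = 1/0.003270″ = 305.81 pc.
μ = 21.17 mas/yr = 0.02117 ″/yr.
v_t = 4.740 μ d = 4.740 × 0.02117 × 305.81 = 30.687 km/s.
v = √(v_r² + v_t²) = √(90.14² + 30.687²) = √9066.91 = 95.22 km/s.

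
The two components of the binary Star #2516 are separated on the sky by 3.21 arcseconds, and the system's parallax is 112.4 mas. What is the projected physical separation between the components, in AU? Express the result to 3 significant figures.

28.6 AU

d = 1/p = 1/0.1124″ = 8.8968 pc.
At distance d (pc), an angle of θ arcsec spans θ·d AU: s = 3.21 × 8.8968 = 28.559 AU.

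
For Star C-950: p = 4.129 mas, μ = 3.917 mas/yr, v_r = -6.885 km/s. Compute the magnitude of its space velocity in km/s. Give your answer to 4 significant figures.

8.223 km/s

d = 1/p = 1/0.004129″ = 242.19 pc.
μ = 3.917 mas/yr = 0.003917 ″/yr.
v_t = 4.740 μ d = 4.740 × 0.003917 × 242.19 = 4.4966 km/s.
v = √(v_r² + v_t²) = √((-6.885)² + 4.4966²) = √67.6226 = 8.2233 km/s.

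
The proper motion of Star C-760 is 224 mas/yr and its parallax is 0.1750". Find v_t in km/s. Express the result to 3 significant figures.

d = 1/p = 1/0.1750″ = 5.7143 pc.
μ = 224 mas/yr = 0.224 ″/yr.
v_t = 4.74 × μ × d = 4.74 × 0.224 × 5.7143 = 6.0672 km/s.

6.07 km/s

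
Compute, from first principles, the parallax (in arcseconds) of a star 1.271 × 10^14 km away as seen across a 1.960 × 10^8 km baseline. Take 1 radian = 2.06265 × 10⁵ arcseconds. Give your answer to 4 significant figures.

θ ≈ B/d = (1.960 × 10^8) / (1.271 × 10^14) = 1.5421 × 10^-6 rad.
In arcseconds: 1.5421 × 10^-6 × 206265 = 0.31808″.

0.3181 arcsec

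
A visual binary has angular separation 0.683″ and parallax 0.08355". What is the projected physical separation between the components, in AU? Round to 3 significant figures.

8.17 AU

d = 1/p = 1/0.08355″ = 11.969 pc.
At distance d (pc), an angle of θ arcsec spans θ·d AU: s = 0.683 × 11.969 = 8.1748 AU.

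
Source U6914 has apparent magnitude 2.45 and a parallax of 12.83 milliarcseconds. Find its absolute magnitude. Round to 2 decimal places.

M = -2.01

d = 1/p = 1/0.01283″ = 77.942 pc.
m − M = 5 log₁₀(77.942) − 5 = 9.4589 − 5 = 4.4589.
M = m − (m − M) = 2.45 − 4.4589 = -2.01.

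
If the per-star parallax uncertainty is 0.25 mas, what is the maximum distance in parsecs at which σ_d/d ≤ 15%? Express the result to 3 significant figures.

σ_d/d = σ_p/p, so the condition is σ_p/p ≤ 0.15, i.e. p ≥ σ_p/0.15.
p_min = 0.25/0.15 = 1.6667 mas = 0.0016667 arcsec.
d_max = 1/p_min = 1/0.0016667 = 599.99 pc.

600 pc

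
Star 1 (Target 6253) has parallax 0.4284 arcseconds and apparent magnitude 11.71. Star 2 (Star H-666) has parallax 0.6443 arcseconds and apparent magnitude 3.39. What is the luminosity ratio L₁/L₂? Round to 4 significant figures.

L₁/L₂ = 0.001063

d₁ = 1/p₁ = 1/0.4284″ = 2.3343 pc; d₂ = 1/p₂ = 1/0.6443″ = 1.5521 pc.
M₁ = m₁ − 5 log₁₀ d₁ + 5 = 11.71 − 1.8408 + 5 = 14.8692.
M₂ = 3.39 − 0.9546 + 5 = 7.4354.
L₁/L₂ = 10^(0.4(M₂ − M₁)) = 10^(0.4 × (-7.4338)) = 10^(-2.97352) = 0.0010629.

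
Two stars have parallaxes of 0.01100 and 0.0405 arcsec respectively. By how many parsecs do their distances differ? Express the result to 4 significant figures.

d_A = 1/0.01100″ = 90.909 pc; d_B = 1/0.04050″ = 24.691 pc.
|d_B − d_A| = |24.691 − 90.909| = 66.218 pc.

66.22 pc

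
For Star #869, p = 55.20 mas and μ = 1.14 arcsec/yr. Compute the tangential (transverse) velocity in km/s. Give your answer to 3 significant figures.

97.9 km/s

d = 1/p = 1/0.05520″ = 18.116 pc.
v_t = 4.74 × μ × d = 4.74 × 1.14 × 18.116 = 97.892 km/s.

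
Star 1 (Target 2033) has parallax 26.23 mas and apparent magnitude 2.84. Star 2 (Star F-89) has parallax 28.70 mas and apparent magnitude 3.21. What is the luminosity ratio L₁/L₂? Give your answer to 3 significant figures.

L₁/L₂ = 1.68

d₁ = 1/p₁ = 1/0.02623″ = 38.124 pc; d₂ = 1/p₂ = 1/0.02870″ = 34.843 pc.
M₁ = m₁ − 5 log₁₀ d₁ + 5 = 2.84 − 7.9060 + 5 = -0.0660.
M₂ = 3.21 − 7.7106 + 5 = 0.4994.
L₁/L₂ = 10^(0.4(M₂ − M₁)) = 10^(0.4 × 0.5654) = 10^0.22616 = 1.6833.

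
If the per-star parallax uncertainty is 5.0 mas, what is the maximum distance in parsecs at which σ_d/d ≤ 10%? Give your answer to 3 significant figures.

20.0 pc

σ_d/d = σ_p/p, so the condition is σ_p/p ≤ 0.10, i.e. p ≥ σ_p/0.10.
p_min = 5.0/0.10 = 50 mas = 0.05 arcsec.
d_max = 1/p_min = 1/0.05 = 20 pc.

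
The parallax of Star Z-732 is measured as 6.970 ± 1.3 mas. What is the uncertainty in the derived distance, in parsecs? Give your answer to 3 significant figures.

d = 1/p, so σ_d = σ_p / p².
σ_d = 0.00130 / (0.006970)² = 0.00130 / 0.000048581 = 26.759 pc.

26.8 pc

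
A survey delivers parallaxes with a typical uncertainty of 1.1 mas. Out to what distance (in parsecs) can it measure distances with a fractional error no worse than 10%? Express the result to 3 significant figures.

90.9 pc

σ_d/d = σ_p/p, so the condition is σ_p/p ≤ 0.10, i.e. p ≥ σ_p/0.10.
p_min = 1.1/0.10 = 11 mas = 0.011 arcsec.
d_max = 1/p_min = 1/0.011 = 90.909 pc.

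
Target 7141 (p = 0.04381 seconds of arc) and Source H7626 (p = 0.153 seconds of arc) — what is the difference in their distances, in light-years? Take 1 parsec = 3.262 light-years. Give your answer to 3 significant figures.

53.1 ly

d_A = 1/0.04381″ = 22.826 pc; d_B = 1/0.1530″ = 6.5359 pc.
|d_B − d_A| = |6.5359 − 22.826| = 16.29 pc = 16.29 × 3.262 ly = 53.138 ly.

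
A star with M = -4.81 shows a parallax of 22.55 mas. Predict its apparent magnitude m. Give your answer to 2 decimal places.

d = 1/p = 1/0.02255″ = 44.346 pc.
m − M = 5 log₁₀ d − 5 = 5 log₁₀(44.346) − 5 = 8.2343 − 5 = 3.2343.
m = M + (m − M) = -4.81 + 3.2343 = -1.58.

m = -1.58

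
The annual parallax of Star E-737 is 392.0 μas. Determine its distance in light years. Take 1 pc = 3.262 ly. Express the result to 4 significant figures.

8321 light years

p = 392.0 μas = 0.0003920 arcsec.
d = 1/p = 1/0.0003920 = 2551 pc.
In light-years: 2551 × 3.262 = 8321.4 ly.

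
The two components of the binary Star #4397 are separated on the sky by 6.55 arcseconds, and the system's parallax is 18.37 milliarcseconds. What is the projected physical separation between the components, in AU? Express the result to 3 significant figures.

d = 1/p = 1/0.01837″ = 54.437 pc.
At distance d (pc), an angle of θ arcsec spans θ·d AU: s = 6.55 × 54.437 = 356.56 AU.

357 AU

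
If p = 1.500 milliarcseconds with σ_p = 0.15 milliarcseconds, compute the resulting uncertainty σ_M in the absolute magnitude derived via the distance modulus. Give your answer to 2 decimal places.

σ_M = 0.22 mag

M = m − 5 log₁₀ d + 5 = m + 5 log₁₀ p + 5, so ∂M/∂p = 5/(p ln 10).
σ_M = (5/ln 10) · (σ_p/p) = 2.1715 × 0.15/1.500 = 2.1715 × 0.1 = 0.21715.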